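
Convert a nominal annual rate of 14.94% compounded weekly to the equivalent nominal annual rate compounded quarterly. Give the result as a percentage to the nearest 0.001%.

15.200%

EAR = (1 + 0.1494/52)^52 − 1 = 0.160889.
Solve (1 + r/4)^4 = 1.160889: r/4 = 1.160889^(1/4) − 1 = 0.038001, so r = 0.152003 = 15.200%.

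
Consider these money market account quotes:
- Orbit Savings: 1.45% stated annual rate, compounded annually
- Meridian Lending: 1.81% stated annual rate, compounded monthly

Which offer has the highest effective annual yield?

Orbit Savings: compounded annually, EAR = 1.450%
Meridian Lending: (1 + 0.0181/12)^12 − 1 = 1.825%
The highest effective annual rate is Meridian Lending at 1.825%.

Meridian Lending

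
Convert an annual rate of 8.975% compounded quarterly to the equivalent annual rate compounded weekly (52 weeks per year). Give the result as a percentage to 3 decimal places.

8.883%

EAR = (1 + 0.08975/4)^4 − 1 = 0.092816.
Solve (1 + r/52)^52 = 1.092816: r/52 = 1.092816^(1/52) − 1 = 0.001708, so r = 0.088834 = 8.883%.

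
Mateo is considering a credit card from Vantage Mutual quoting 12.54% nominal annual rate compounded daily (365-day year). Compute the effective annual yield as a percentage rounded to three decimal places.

13.358%

EAR = (1 + 0.1254/365)^365 − 1.
= 1.133577 − 1 = 13.358%.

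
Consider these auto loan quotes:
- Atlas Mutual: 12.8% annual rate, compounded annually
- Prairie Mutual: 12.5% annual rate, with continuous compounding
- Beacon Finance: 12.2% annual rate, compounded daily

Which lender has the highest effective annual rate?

Atlas Mutual: compounded annually, EAR = 12.800%
Prairie Mutual: e^0.125 − 1 = 13.315%
Beacon Finance: (1 + 0.122/365)^365 − 1 = 12.973%
The highest effective annual rate is Prairie Mutual at 13.315%.

Prairie Mutual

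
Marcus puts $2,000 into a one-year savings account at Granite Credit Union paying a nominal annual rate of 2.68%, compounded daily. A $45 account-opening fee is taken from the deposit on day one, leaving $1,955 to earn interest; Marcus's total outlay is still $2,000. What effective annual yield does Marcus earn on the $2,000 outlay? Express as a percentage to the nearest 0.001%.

Value after one year: 1,955 × (1 + 0.0268/365)^365 = 1,955 × 1.027161 = $2,008.10.
Effective yield on the $2,000 outlay: 2,008.10 / 2,000 − 1 = 0.004050 = 0.405%.

0.405%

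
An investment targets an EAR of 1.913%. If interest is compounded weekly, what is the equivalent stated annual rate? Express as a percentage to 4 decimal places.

(1 + r/52)^52 − 1 = 0.01913, so 1 + r/52 = 1.01913^(1/52).
r/52 = 0.000364, so r = 0.018953 = 1.8953%.

1.8953%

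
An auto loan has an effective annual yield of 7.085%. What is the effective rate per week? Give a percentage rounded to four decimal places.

The per-week rate i satisfies (1 + i)^52 = 1 + 0.07085.
i = 1.07085^(1/52) − 1 = 0.0013173 = 0.1317%.

0.1317%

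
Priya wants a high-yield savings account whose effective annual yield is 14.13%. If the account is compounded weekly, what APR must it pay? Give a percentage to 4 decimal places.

13.2336%

(1 + r/52)^52 − 1 = 0.1413, so 1 + r/52 = 1.1413^(1/52).
r/52 = 0.002545, so r = 0.132336 = 13.2336%.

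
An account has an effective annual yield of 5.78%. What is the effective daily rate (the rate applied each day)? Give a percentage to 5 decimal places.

The per-day rate i satisfies (1 + i)^365 = 1 + 0.0578.
i = 1.0578^(1/365) − 1 = 0.0001540 = 0.01540%.

0.01540%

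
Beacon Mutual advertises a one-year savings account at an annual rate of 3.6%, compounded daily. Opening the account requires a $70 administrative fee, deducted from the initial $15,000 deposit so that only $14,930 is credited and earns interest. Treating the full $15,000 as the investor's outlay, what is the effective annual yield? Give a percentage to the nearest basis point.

Value after one year: 14,930 × (1 + 0.036/365)^365 = 14,930 × 1.036654 = $15,477.24.
Effective yield on the $15,000 outlay: 15,477.24 / 15,000 − 1 = 0.031816 = 3.18%.

3.18%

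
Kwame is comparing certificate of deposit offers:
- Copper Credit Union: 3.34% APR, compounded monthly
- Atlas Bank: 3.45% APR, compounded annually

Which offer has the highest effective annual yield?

Atlas Bank

Copper Credit Union: (1 + 0.0334/12)^12 − 1 = 3.392%
Atlas Bank: compounded annually, EAR = 3.450%
The highest effective annual rate is Atlas Bank at 3.450%.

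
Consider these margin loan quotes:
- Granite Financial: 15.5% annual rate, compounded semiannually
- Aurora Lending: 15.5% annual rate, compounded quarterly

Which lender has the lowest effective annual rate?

Granite Financial

Granite Financial: (1 + 0.155/2)^2 − 1 = 16.101%
Aurora Lending: (1 + 0.155/4)^4 − 1 = 16.424%
The lowest effective annual rate is Granite Financial at 16.101%.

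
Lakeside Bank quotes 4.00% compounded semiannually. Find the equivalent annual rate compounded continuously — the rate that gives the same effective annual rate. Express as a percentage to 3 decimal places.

EAR = (1 + 0.0400/2)^2 − 1 = 0.040400.
Equivalent continuous rate: r = ln(1 + 0.040400) = 0.039605 = 3.961%.

3.961%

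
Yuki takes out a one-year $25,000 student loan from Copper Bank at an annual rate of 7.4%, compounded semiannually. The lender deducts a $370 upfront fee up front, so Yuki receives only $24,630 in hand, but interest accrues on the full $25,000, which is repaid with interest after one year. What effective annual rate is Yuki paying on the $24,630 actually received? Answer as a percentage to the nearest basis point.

Amount owed after one year: 25,000 × (1 + 0.074/2)^2 = 25,000 × 1.075369 = $26,884.22.
Effective rate on net proceeds: 26,884.22 / 24,630 − 1 = 0.091524 = 9.15%.

9.15%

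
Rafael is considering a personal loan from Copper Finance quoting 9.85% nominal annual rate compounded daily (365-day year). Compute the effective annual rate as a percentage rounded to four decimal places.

10.3500%

EAR = (1 + 0.0985/365)^365 − 1.
= (1 + 0.000270)^365 − 1 = 1.103500 − 1 = 10.3500%.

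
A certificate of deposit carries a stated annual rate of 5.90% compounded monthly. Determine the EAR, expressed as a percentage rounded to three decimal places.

6.062%

EAR = (1 + 0.0590/12)^12 − 1.
= 1.060622 − 1 = 6.062%.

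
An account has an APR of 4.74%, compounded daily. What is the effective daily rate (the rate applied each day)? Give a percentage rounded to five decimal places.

With a nominal annual rate compounded daily, the periodic rate is the nominal rate divided by 365.
i = 0.0474 / 365 = 0.0001299 = 0.01299%.

0.01299%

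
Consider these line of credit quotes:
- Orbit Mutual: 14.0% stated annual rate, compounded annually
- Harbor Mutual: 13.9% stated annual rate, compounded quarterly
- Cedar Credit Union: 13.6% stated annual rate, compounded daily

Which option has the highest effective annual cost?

Orbit Mutual: compounded annually, EAR = 14.000%
Harbor Mutual: (1 + 0.139/4)^4 − 1 = 14.641%
Cedar Credit Union: (1 + 0.136/365)^365 − 1 = 14.565%
The highest effective annual rate is Harbor Mutual at 14.641%.

Harbor Mutual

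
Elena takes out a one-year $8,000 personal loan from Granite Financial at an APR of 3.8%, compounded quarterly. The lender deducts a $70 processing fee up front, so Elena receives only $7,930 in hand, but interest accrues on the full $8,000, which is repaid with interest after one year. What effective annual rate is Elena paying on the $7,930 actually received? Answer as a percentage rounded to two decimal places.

4.77%

Amount owed after one year: 8,000 × (1 + 0.038/4)^4 = 8,000 × 1.038545 = $8,308.36.
Effective rate on net proceeds: 8,308.36 / 7,930 − 1 = 0.047712 = 4.77%.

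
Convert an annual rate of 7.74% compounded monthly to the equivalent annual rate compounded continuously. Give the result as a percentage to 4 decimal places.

EAR = (1 + 0.0774/12)^12 − 1 = 0.080206.
Equivalent continuous rate: r = ln(1 + 0.080206) = 0.077151 = 7.7151%.

7.7151%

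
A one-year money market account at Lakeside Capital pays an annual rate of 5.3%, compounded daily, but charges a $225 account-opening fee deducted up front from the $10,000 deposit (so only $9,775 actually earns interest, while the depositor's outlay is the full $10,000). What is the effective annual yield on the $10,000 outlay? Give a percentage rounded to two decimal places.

3.07%

Value after one year: 9,775 × (1 + 0.053/365)^365 = 9,775 × 1.054426 = $10,307.01.
Effective yield on the $10,000 outlay: 10,307.01 / 10,000 − 1 = 0.030701 = 3.07%.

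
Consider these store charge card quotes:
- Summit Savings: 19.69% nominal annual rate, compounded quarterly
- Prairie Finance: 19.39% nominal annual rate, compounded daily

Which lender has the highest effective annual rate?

Summit Savings: (1 + 0.1969/4)^4 − 1 = 21.192%
Prairie Finance: (1 + 0.1939/365)^365 − 1 = 21.391%
The highest effective annual rate is Prairie Finance at 21.391%.

Prairie Finance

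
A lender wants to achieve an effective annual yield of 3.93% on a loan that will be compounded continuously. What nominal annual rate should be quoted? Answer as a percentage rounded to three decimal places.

3.855%

Continuous: nominal r satisfies e^r − 1 = 0.0393.
r = ln(1 + 0.0393) = ln(1.0393) = 0.038547 = 3.855%.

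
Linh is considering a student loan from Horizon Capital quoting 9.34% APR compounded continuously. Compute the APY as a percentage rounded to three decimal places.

With continuous compounding, EAR = e^0.0934 − 1.
e^0.0934 = 1.097901, so EAR = 0.097901 = 9.790%.

9.790%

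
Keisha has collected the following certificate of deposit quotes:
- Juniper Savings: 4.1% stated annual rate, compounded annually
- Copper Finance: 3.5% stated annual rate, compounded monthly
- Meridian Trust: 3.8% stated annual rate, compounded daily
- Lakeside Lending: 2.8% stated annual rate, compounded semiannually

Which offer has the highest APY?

Juniper Savings: compounded annually, EAR = 4.100%
Copper Finance: (1 + 0.035/12)^12 − 1 = 3.557%
Meridian Trust: (1 + 0.038/365)^365 − 1 = 3.873%
Lakeside Lending: (1 + 0.028/2)^2 − 1 = 2.820%
The highest effective annual rate is Juniper Savings at 4.100%.

Juniper Savings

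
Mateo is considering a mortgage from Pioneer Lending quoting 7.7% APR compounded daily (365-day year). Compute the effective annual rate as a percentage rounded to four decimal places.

EAR = (1 + 0.077/365)^365 − 1.
= (1 + 0.000211)^365 − 1 = 1.080033 − 1 = 8.0033%.

8.0033%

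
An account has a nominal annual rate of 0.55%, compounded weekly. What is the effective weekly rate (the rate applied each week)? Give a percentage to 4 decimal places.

0.0106%

With a nominal annual rate compounded weekly, the periodic rate is the nominal rate divided by 52.
i = 0.0055 / 52 = 0.0001058 = 0.0106%.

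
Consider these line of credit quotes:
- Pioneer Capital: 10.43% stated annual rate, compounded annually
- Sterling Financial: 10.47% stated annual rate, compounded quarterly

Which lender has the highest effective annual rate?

Pioneer Capital: compounded annually, EAR = 10.430%
Sterling Financial: (1 + 0.1047/4)^4 − 1 = 10.888%
The highest effective annual rate is Sterling Financial at 10.888%.

Sterling Financial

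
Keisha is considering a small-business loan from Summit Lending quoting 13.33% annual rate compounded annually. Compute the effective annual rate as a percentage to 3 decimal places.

Annual compounding means the effective rate equals the nominal rate: 13.330%.

13.330%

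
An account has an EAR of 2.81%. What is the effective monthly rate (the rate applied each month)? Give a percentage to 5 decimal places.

The per-month rate i satisfies (1 + i)^12 = 1 + 0.0281.
i = 1.0281^(1/12) − 1 = 0.0023120 = 0.23120%.

0.23120%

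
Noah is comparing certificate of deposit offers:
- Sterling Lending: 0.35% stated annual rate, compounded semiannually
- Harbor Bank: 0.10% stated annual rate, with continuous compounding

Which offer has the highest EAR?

Sterling Lending: (1 + 0.0035/2)^2 − 1 = 0.350%
Harbor Bank: e^0.0010 − 1 = 0.100%
The highest effective annual rate is Sterling Lending at 0.350%.

Sterling Lending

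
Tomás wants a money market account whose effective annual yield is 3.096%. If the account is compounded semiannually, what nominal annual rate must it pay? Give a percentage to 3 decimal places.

(1 + r/2)^2 − 1 = 0.03096, so 1 + r/2 = 1.03096^(1/2).
r/2 = 0.015362, so r = 0.030724 = 3.072%.

3.072%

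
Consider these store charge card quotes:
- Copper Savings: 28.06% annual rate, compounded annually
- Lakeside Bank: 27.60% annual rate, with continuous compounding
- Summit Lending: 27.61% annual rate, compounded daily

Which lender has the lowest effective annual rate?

Copper Savings

Copper Savings: compounded annually, EAR = 28.060%
Lakeside Bank: e^0.2760 − 1 = 31.785%
Summit Lending: (1 + 0.2761/365)^365 − 1 = 31.784%
The lowest effective annual rate is Copper Savings at 28.060%.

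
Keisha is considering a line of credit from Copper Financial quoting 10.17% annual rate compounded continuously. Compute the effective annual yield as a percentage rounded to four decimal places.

With continuous compounding, EAR = e^0.1017 − 1.
e^0.1017 = 1.107051, so EAR = 0.107051 = 10.7051%.

10.7051%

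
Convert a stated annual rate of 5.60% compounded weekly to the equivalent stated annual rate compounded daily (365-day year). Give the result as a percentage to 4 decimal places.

EAR = (1 + 0.0560/52)^52 − 1 = 0.057566.
Solve (1 + r/365)^365 = 1.057566: r/365 = 1.057566^(1/365) − 1 = 0.000153, so r = 0.055974 = 5.5974%.

5.5974%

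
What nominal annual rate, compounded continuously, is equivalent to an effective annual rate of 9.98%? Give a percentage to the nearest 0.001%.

Continuous: nominal r satisfies e^r − 1 = 0.0998.
r = ln(1 + 0.0998) = ln(1.0998) = 0.095128 = 9.513%.

9.513%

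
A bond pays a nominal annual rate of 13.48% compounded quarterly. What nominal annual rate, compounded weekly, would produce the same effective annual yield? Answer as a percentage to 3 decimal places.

EAR = (1 + 0.1348/4)^4 − 1 = 0.141769.
Solve (1 + r/52)^52 = 1.141769: r/52 = 1.141769^(1/52) − 1 = 0.002553, so r = 0.132748 = 13.275%.

13.275%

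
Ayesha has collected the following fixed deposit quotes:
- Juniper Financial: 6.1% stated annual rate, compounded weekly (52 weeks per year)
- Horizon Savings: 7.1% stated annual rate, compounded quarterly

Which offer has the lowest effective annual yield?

Juniper Financial: (1 + 0.061/52)^52 − 1 = 6.286%
Horizon Savings: (1 + 0.071/4)^4 − 1 = 7.291%
The lowest effective annual rate is Juniper Financial at 6.286%.

Juniper Financial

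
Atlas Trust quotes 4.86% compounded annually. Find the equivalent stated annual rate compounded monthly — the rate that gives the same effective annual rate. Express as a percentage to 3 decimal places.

Compounded annually, EAR = nominal = 0.048600.
Solve (1 + r/12)^12 = 1.048600: r/12 = 1.048600^(1/12) − 1 = 0.003962, so r = 0.047550 = 4.755%.

4.755%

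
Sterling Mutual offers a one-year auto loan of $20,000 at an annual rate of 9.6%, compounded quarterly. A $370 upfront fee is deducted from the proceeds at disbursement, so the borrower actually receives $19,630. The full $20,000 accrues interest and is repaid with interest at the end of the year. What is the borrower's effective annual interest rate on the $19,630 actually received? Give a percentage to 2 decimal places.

Amount owed after one year: 20,000 × (1 + 0.096/4)^4 = 20,000 × 1.099512 = $21,990.23.
Effective rate on net proceeds: 21,990.23 / 19,630 − 1 = 0.120236 = 12.02%.

12.02%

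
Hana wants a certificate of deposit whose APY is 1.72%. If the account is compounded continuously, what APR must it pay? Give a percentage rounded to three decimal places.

Continuous: nominal r satisfies e^r − 1 = 0.0172.
r = ln(1 + 0.0172) = ln(1.0172) = 0.017054 = 1.705%.

1.705%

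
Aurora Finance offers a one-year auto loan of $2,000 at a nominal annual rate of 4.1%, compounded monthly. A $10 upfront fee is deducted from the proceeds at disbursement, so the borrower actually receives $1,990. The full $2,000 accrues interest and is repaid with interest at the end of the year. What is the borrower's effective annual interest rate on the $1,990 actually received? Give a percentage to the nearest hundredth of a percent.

4.70%

Amount owed after one year: 2,000 × (1 + 0.041/12)^12 = 2,000 × 1.041779 = $2,083.56.
Effective rate on net proceeds: 2,083.56 / 1,990 − 1 = 0.047014 = 4.70%.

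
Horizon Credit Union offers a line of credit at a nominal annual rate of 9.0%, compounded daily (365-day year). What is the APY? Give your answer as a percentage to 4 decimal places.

EAR = (1 + 0.090/365)^365 − 1.
= 1.094162 − 1 = 9.4162%.

9.4162%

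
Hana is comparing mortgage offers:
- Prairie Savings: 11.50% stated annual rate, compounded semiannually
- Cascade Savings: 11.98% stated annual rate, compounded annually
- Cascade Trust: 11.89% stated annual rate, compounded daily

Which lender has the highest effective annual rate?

Prairie Savings: (1 + 0.1150/2)^2 − 1 = 11.831%
Cascade Savings: compounded annually, EAR = 11.980%
Cascade Trust: (1 + 0.1189/365)^365 − 1 = 12.624%
The highest effective annual rate is Cascade Trust at 12.624%.

Cascade Trust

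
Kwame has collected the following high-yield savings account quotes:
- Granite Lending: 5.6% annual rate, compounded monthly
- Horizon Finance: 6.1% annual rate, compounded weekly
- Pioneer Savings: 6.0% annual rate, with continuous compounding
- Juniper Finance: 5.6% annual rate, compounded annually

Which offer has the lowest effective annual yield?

Granite Lending: (1 + 0.056/12)^12 − 1 = 5.746%
Horizon Finance: (1 + 0.061/52)^52 − 1 = 6.286%
Pioneer Savings: e^0.060 − 1 = 6.184%
Juniper Finance: compounded annually, EAR = 5.600%
The lowest effective annual rate is Juniper Finance at 5.600%.

Juniper Finance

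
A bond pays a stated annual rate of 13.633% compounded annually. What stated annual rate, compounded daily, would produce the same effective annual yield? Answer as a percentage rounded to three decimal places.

Compounded annually, EAR = nominal = 0.136330.
Solve (1 + r/365)^365 = 1.136330: r/365 = 1.136330^(1/365) − 1 = 0.000350, so r = 0.127826 = 12.783%.

12.783%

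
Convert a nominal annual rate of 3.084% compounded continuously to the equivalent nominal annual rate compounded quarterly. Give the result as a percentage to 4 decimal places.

EAR under continuous compounding: e^0.03084 − 1 = 0.031320.
Solve (1 + r/4)^4 = 1.031320: r/4 = 1.031320^(1/4) − 1 = 0.007740, so r = 0.030959 = 3.0959%.

3.0959%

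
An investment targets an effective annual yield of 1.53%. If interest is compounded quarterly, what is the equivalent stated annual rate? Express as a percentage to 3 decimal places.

1.521%

(1 + r/4)^4 − 1 = 0.0153, so 1 + r/4 = 1.0153^(1/4).
r/4 = 0.003803, so r = 0.015213 = 1.521%.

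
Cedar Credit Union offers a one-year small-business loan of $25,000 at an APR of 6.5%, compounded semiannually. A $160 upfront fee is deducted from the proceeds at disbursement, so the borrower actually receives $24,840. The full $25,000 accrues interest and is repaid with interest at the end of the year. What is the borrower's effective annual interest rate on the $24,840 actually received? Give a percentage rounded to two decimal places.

Amount owed after one year: 25,000 × (1 + 0.065/2)^2 = 25,000 × 1.066056 = $26,651.41.
Effective rate on net proceeds: 26,651.41 / 24,840 − 1 = 0.072923 = 7.29%.

7.29%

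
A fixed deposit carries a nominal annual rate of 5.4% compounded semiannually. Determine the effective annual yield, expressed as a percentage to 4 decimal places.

5.4729%

EAR = (1 + 0.054/2)^2 − 1.
= 1.054729 − 1 = 5.4729%.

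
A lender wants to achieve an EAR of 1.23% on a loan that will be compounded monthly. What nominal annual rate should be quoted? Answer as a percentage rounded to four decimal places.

1.2231%

(1 + r/12)^12 − 1 = 0.0123, so 1 + r/12 = 1.0123^(1/12).
r/12 = 0.001019, so r = 0.012231 = 1.2231%.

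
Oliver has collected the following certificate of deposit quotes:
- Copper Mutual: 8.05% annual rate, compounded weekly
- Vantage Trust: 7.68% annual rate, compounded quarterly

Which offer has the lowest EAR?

Vantage Trust

Copper Mutual: (1 + 0.0805/52)^52 − 1 = 8.376%
Vantage Trust: (1 + 0.0768/4)^4 − 1 = 7.904%
The lowest effective annual rate is Vantage Trust at 7.904%.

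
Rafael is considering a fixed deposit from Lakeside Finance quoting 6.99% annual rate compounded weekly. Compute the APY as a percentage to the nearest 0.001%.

7.235%

EAR = (1 + 0.0699/52)^52 − 1.
= 1.072351 − 1 = 7.235%.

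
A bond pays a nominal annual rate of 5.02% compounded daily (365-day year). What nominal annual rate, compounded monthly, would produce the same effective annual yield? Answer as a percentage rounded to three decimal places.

EAR = (1 + 0.0502/365)^365 − 1 = 0.051478.
Solve (1 + r/12)^12 = 1.051478: r/12 = 1.051478^(1/12) − 1 = 0.004192, so r = 0.050302 = 5.030%.

5.030%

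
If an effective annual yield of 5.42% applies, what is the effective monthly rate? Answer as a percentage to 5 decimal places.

0.44082%

The per-month rate i satisfies (1 + i)^12 = 1 + 0.0542.
i = 1.0542^(1/12) − 1 = 0.0044082 = 0.44082%.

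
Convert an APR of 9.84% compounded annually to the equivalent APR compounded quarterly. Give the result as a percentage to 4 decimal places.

Compounded annually, EAR = nominal = 0.098400.
Solve (1 + r/4)^4 = 1.098400: r/4 = 1.098400^(1/4) − 1 = 0.023741, so r = 0.094964 = 9.4964%.

9.4964%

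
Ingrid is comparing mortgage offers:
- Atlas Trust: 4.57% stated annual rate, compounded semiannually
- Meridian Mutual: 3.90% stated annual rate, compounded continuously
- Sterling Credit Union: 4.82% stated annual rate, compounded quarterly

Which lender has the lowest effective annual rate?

Atlas Trust: (1 + 0.0457/2)^2 − 1 = 4.622%
Meridian Mutual: e^0.0390 − 1 = 3.977%
Sterling Credit Union: (1 + 0.0482/4)^4 − 1 = 4.908%
The lowest effective annual rate is Meridian Mutual at 3.977%.

Meridian Mutual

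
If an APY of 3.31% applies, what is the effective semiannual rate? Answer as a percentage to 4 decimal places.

1.6415%

The per-half-year rate i satisfies (1 + i)^2 = 1 + 0.0331.
i = 1.0331^(1/2) − 1 = 0.0164153 = 1.6415%.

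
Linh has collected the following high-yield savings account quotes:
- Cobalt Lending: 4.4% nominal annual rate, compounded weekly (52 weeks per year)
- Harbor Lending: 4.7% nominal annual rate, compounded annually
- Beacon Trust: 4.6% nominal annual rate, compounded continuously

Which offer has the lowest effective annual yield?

Cobalt Lending

Cobalt Lending: (1 + 0.044/52)^52 − 1 = 4.496%
Harbor Lending: compounded annually, EAR = 4.700%
Beacon Trust: e^0.046 − 1 = 4.707%
The lowest effective annual rate is Cobalt Lending at 4.496%.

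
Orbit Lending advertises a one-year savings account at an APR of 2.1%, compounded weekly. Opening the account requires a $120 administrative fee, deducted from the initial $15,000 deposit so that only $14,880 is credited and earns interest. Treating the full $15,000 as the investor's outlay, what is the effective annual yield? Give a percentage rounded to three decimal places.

Value after one year: 14,880 × (1 + 0.021/52)^52 = 14,880 × 1.021218 = $15,195.72.
Effective yield on the $15,000 outlay: 15,195.72 / 15,000 − 1 = 0.013048 = 1.305%.

1.305%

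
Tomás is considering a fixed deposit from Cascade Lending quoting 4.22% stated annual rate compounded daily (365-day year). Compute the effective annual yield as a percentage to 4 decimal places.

EAR = (1 + 0.0422/365)^365 − 1.
= (1 + 0.000116)^365 − 1 = 1.043101 − 1 = 4.3101%.

4.3101%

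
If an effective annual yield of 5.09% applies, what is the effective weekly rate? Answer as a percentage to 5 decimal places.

0.09552%

The per-week rate i satisfies (1 + i)^52 = 1 + 0.0509.
i = 1.0509^(1/52) − 1 = 0.0009552 = 0.09552%.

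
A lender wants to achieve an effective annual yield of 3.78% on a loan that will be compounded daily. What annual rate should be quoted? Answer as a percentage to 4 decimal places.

3.7105%

(1 + r/365)^365 − 1 = 0.0378, so 1 + r/365 = 1.0378^(1/365).
r/365 = 0.000102, so r = 0.037105 = 3.7105%.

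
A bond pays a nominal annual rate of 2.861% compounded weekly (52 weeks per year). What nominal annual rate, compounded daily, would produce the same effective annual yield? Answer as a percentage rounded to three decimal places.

EAR = (1 + 0.02861/52)^52 − 1 = 0.029015.
Solve (1 + r/365)^365 = 1.029015: r/365 = 1.029015^(1/365) − 1 = 0.000078, so r = 0.028603 = 2.860%.

2.860%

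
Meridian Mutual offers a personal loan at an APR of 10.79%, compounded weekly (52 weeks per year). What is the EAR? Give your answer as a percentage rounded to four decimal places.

11.3812%

EAR = (1 + 0.1079/52)^52 − 1.
= (1 + 0.002075)^52 − 1 = 1.113812 − 1 = 11.3812%.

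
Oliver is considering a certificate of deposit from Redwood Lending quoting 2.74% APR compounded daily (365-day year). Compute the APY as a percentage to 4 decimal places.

EAR = (1 + 0.0274/365)^365 − 1.
= (1 + 0.000075)^365 − 1 = 1.027778 − 1 = 2.7778%.

2.7778%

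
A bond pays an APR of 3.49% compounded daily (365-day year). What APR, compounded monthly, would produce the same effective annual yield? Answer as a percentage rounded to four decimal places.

EAR = (1 + 0.0349/365)^365 − 1 = 0.035514.
Solve (1 + r/12)^12 = 1.035514: r/12 = 1.035514^(1/12) − 1 = 0.002912, so r = 0.034949 = 3.4949%.

3.4949%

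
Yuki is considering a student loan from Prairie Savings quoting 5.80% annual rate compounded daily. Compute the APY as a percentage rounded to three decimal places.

5.971%

EAR = (1 + 0.0580/365)^365 − 1.
= 1.059710 − 1 = 5.971%.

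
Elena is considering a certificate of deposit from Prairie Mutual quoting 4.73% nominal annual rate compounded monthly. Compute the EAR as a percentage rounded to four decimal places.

EAR = (1 + 0.0473/12)^12 − 1.
= 1.048339 − 1 = 4.8339%.

4.8339%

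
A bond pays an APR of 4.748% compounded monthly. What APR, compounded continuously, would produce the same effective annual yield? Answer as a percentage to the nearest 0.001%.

EAR = (1 + 0.04748/12)^12 − 1 = 0.048527.
Equivalent continuous rate: r = ln(1 + 0.048527) = 0.047386 = 4.739%.

4.739%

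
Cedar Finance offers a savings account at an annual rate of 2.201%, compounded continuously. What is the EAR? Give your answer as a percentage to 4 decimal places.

2.2254%

With continuous compounding, EAR = e^0.02201 − 1.
e^0.02201 = 1.022254, so EAR = 0.022254 = 2.2254%.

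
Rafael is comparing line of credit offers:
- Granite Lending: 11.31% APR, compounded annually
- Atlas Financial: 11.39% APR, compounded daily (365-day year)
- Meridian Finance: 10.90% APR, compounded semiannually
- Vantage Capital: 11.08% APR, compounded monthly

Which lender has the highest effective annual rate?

Atlas Financial

Granite Lending: compounded annually, EAR = 11.310%
Atlas Financial: (1 + 0.1139/365)^365 − 1 = 12.062%
Meridian Finance: (1 + 0.1090/2)^2 − 1 = 11.197%
Vantage Capital: (1 + 0.1108/12)^12 − 1 = 11.660%
The highest effective annual rate is Atlas Financial at 12.062%.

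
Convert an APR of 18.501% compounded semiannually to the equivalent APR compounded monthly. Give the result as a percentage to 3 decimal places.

EAR = (1 + 0.18501/2)^2 − 1 = 0.193567.
Solve (1 + r/12)^12 = 1.193567: r/12 = 1.193567^(1/12) − 1 = 0.014855, so r = 0.178257 = 17.826%.

17.826%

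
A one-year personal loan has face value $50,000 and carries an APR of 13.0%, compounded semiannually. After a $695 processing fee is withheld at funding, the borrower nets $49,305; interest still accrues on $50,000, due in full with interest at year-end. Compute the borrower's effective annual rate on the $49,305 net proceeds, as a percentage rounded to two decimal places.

15.02%

Amount owed after one year: 50,000 × (1 + 0.130/2)^2 = 50,000 × 1.134225 = $56,711.25.
Effective rate on net proceeds: 56,711.25 / 49,305 − 1 = 0.150213 = 15.02%.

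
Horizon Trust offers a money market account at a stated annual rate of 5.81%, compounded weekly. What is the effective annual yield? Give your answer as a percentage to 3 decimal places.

5.979%

EAR = (1 + 0.0581/52)^52 − 1.
= (1 + 0.001117)^52 − 1 = 1.059787 − 1 = 5.979%.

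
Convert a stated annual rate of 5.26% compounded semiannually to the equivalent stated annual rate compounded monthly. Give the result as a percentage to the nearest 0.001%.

5.203%

EAR = (1 + 0.0526/2)^2 − 1 = 0.053292.
Solve (1 + r/12)^12 = 1.053292: r/12 = 1.053292^(1/12) − 1 = 0.004336, so r = 0.052033 = 5.203%.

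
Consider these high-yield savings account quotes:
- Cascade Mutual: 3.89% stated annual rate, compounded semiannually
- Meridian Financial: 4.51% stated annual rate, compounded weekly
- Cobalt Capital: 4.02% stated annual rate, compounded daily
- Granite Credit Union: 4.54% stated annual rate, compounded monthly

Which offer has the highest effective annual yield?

Cascade Mutual: (1 + 0.0389/2)^2 − 1 = 3.928%
Meridian Financial: (1 + 0.0451/52)^52 − 1 = 4.611%
Cobalt Capital: (1 + 0.0402/365)^365 − 1 = 4.102%
Granite Credit Union: (1 + 0.0454/12)^12 − 1 = 4.636%
The highest effective annual rate is Granite Credit Union at 4.636%.

Granite Credit Union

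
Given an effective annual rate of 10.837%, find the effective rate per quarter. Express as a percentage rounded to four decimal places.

2.6056%

The per-quarter rate i satisfies (1 + i)^4 = 1 + 0.10837.
i = 1.10837^(1/4) − 1 = 0.0260563 = 2.6056%.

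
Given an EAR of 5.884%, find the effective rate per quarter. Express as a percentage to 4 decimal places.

1.4396%

The per-quarter rate i satisfies (1 + i)^4 = 1 + 0.05884.
i = 1.05884^(1/4) − 1 = 0.0143961 = 1.4396%.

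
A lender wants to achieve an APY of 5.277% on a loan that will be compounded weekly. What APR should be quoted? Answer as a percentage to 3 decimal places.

(1 + r/52)^52 − 1 = 0.05277, so 1 + r/52 = 1.05277^(1/52).
r/52 = 0.000989, so r = 0.051450 = 5.145%.

5.145%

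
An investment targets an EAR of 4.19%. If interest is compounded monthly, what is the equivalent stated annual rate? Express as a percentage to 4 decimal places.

(1 + r/12)^12 − 1 = 0.0419, so 1 + r/12 = 1.0419^(1/12).
r/12 = 0.003426, so r = 0.041116 = 4.1116%.

4.1116%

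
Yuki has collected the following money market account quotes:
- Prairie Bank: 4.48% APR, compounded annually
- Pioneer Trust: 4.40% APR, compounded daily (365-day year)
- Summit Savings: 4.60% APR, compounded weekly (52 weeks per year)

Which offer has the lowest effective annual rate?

Prairie Bank

Prairie Bank: compounded annually, EAR = 4.480%
Pioneer Trust: (1 + 0.0440/365)^365 − 1 = 4.498%
Summit Savings: (1 + 0.0460/52)^52 − 1 = 4.705%
The lowest effective annual rate is Prairie Bank at 4.480%.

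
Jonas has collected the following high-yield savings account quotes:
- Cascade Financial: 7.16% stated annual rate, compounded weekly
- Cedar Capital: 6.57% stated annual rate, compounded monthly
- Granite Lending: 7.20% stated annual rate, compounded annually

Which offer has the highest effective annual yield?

Cascade Financial

Cascade Financial: (1 + 0.0716/52)^52 − 1 = 7.417%
Cedar Capital: (1 + 0.0657/12)^12 − 1 = 6.771%
Granite Lending: compounded annually, EAR = 7.200%
The highest effective annual rate is Cascade Financial at 7.417%.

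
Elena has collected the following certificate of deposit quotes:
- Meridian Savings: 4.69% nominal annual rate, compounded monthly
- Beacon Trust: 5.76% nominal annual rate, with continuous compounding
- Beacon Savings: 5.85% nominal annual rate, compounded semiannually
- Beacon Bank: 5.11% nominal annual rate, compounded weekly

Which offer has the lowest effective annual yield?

Meridian Savings: (1 + 0.0469/12)^12 − 1 = 4.792%
Beacon Trust: e^0.0576 − 1 = 5.929%
Beacon Savings: (1 + 0.0585/2)^2 − 1 = 5.936%
Beacon Bank: (1 + 0.0511/52)^52 − 1 = 5.240%
The lowest effective annual rate is Meridian Savings at 4.792%.

Meridian Savings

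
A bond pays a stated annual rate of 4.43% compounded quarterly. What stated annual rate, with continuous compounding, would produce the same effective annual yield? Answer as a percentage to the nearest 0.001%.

EAR = (1 + 0.0443/4)^4 − 1 = 0.045041.
Equivalent continuous rate: r = ln(1 + 0.045041) = 0.044056 = 4.406%.

4.406%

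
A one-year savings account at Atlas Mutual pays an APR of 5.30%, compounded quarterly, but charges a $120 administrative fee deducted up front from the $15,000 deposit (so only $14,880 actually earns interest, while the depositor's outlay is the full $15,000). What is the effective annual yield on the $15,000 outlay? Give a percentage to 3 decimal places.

Value after one year: 14,880 × (1 + 0.0530/4)^4 = 14,880 × 1.054063 = $15,684.45.
Effective yield on the $15,000 outlay: 15,684.45 / 15,000 − 1 = 0.045630 = 4.563%.

4.563%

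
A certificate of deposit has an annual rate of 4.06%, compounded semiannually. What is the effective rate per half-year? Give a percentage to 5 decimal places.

With a nominal annual rate compounded semiannually, the periodic rate is the nominal rate divided by 2.
i = 0.0406 / 2 = 0.0203000 = 2.03000%.

2.03000%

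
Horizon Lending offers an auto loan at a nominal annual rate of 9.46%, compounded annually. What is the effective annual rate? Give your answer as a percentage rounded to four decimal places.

Annual compounding means the effective rate equals the nominal rate: 9.4600%.

9.4600%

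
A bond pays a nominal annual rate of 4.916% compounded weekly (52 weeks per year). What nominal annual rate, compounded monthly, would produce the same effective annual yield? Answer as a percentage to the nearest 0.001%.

4.924%

EAR = (1 + 0.04916/52)^52 − 1 = 0.050364.
Solve (1 + r/12)^12 = 1.050364: r/12 = 1.050364^(1/12) − 1 = 0.004103, so r = 0.049238 = 4.924%.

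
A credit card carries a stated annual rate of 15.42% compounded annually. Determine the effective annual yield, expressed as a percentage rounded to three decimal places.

15.420%

Annual compounding means the effective rate equals the nominal rate: 15.420%.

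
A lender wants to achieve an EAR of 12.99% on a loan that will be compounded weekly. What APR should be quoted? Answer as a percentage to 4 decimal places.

(1 + r/52)^52 − 1 = 0.1299, so 1 + r/52 = 1.1299^(1/52).
r/52 = 0.002351, so r = 0.122273 = 12.2273%.

12.2273%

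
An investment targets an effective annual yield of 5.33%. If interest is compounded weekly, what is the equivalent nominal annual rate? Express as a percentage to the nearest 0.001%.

5.195%

(1 + r/52)^52 − 1 = 0.0533, so 1 + r/52 = 1.0533^(1/52).
r/52 = 0.000999, so r = 0.051954 = 5.195%.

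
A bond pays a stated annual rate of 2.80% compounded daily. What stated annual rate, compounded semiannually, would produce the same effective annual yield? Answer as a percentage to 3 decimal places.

EAR = (1 + 0.0280/365)^365 − 1 = 0.028395.
Solve (1 + r/2)^2 = 1.028395: r/2 = 1.028395^(1/2) − 1 = 0.014098, so r = 0.028196 = 2.820%.

2.820%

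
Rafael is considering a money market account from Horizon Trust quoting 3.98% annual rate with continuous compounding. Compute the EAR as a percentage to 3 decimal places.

4.060%

With continuous compounding, EAR = e^0.0398 − 1.
e^0.0398 = 1.040603, so EAR = 0.040603 = 4.060%.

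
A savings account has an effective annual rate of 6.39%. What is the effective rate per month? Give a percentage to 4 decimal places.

The per-month rate i satisfies (1 + i)^12 = 1 + 0.0639.
i = 1.0639^(1/12) − 1 = 0.0051751 = 0.5175%.

0.5175%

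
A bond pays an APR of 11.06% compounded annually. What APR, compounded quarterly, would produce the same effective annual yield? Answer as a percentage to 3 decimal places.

10.629%

Compounded annually, EAR = nominal = 0.110600.
Solve (1 + r/4)^4 = 1.110600: r/4 = 1.110600^(1/4) − 1 = 0.026572, so r = 0.106288 = 10.629%.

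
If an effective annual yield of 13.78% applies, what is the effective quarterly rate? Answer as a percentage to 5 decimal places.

3.28006%

The per-quarter rate i satisfies (1 + i)^4 = 1 + 0.1378.
i = 1.1378^(1/4) − 1 = 0.0328006 = 3.28006%.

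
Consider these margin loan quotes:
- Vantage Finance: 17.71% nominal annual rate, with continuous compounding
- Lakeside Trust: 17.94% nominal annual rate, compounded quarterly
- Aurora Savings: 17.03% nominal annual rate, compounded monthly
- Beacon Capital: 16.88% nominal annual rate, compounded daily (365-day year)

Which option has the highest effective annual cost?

Vantage Finance: e^0.1771 − 1 = 19.375%
Lakeside Trust: (1 + 0.1794/4)^4 − 1 = 19.183%
Aurora Savings: (1 + 0.1703/12)^12 − 1 = 18.424%
Beacon Capital: (1 + 0.1688/365)^365 − 1 = 18.384%
The highest effective annual rate is Vantage Finance at 19.375%.

Vantage Finance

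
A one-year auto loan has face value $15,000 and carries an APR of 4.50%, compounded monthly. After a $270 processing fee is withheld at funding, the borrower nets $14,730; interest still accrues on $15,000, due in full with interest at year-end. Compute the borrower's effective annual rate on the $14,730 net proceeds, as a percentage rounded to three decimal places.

Amount owed after one year: 15,000 × (1 + 0.0450/12)^12 = 15,000 × 1.045940 = $15,689.10.
Effective rate on net proceeds: 15,689.10 / 14,730 − 1 = 0.065112 = 6.511%.

6.511%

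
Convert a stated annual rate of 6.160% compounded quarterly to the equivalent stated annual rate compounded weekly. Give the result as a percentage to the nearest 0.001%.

EAR = (1 + 0.06160/4)^4 − 1 = 0.063038.
Solve (1 + r/52)^52 = 1.063038: r/52 = 1.063038^(1/52) − 1 = 0.001176, so r = 0.061166 = 6.117%.

6.117%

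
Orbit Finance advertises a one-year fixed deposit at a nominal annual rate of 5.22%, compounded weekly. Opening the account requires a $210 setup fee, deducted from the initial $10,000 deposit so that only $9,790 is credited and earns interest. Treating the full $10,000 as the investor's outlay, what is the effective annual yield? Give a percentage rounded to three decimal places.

3.143%

Value after one year: 9,790 × (1 + 0.0522/52)^52 = 9,790 × 1.053559 = $10,314.34.
Effective yield on the $10,000 outlay: 10,314.34 / 10,000 − 1 = 0.031434 = 3.143%.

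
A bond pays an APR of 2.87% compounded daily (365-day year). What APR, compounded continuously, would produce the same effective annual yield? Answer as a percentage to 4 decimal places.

2.8699%

EAR = (1 + 0.0287/365)^365 − 1 = 0.029115.
Equivalent continuous rate: r = ln(1 + 0.029115) = 0.028699 = 2.8699%.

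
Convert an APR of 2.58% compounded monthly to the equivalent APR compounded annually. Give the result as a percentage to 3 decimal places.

2.611%

EAR = (1 + 0.0258/12)^12 − 1 = 0.026107.
Compounded annually, the equivalent nominal rate is the EAR itself: 2.611%.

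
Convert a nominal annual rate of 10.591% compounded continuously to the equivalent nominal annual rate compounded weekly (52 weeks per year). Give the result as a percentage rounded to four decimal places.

10.6018%

EAR under continuous compounding: e^0.10591 − 1 = 0.111722.
Solve (1 + r/52)^52 = 1.111722: r/52 = 1.111722^(1/52) − 1 = 0.002039, so r = 0.106018 = 10.6018%.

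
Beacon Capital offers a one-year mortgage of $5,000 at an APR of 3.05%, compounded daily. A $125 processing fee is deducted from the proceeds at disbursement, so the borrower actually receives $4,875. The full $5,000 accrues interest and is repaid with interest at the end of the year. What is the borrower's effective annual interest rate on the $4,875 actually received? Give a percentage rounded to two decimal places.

5.74%

Amount owed after one year: 5,000 × (1 + 0.0305/365)^365 = 5,000 × 1.030969 = $5,154.84.
Effective rate on net proceeds: 5,154.84 / 4,875 − 1 = 0.057404 = 5.74%.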